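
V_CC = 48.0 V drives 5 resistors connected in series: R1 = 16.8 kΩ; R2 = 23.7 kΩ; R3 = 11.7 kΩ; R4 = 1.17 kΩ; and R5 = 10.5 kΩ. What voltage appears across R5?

Series total: ΣR = 16.8 + 23.7 + 11.7 + 1.17 + 10.5 = 63.87 kΩ.
By the voltage-divider rule, V = 48.0 × 10.50/63.87 = 7.891 V.

V ≈ 7.89 V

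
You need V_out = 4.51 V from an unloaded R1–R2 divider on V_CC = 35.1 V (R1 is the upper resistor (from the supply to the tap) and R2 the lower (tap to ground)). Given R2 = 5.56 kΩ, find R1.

R1 ≈ 37.7 kΩ

V_out/V_CC = R2/(R1+R2) = 0.1285.
So R1 = R2 · (V_CC/V_out − 1) = 5.56 × (35.1/4.51 − 1) = 5.56 × 6.783 = 37.71 kΩ.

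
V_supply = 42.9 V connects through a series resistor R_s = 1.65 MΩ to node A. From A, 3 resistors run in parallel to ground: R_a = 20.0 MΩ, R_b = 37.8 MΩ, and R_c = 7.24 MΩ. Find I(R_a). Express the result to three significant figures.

I ≈ 1.58 µA

Combine the parallel branches: R_p = (1/20.0 + 1/37.8 + 1/7.24)⁻¹ = 4.660 MΩ.
V_A = 42.9 × 4.660/6.310 = 31.68 V.
Branch current I = V_A/R_a = 31.68/20.0 = 1.584 µA.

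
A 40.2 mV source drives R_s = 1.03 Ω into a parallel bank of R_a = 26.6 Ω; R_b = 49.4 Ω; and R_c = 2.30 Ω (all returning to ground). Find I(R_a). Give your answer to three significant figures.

Equivalent of the parallel group: R_p = 2.030 Ω.
Node voltage V_A = V_supply · R_p/(R_s + R_p) = 40.2 × 0.6634 = 26.67 mV.
Branch current I = V_A/R_a = 26.67/26.6 = 1.003 mA.

I ≈ 1.00 mA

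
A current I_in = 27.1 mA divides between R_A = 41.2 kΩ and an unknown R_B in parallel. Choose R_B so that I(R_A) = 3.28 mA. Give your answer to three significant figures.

R_B ≈ 5.67 kΩ

Two-branch current divider: I_A = I_in · R_B/(R_A + R_B).
With f = 0.1210, R_B = R_A · f/(1−f) = 41.2 × 0.1377 = 5.673 kΩ.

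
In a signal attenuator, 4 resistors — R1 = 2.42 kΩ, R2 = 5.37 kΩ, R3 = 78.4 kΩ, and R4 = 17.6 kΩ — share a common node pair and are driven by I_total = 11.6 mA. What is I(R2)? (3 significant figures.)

Total conductance ΣG = 1/2.42 + 1/5.37 + 1/78.4 + 1/17.6 = 0.6690 (units of 1/kΩ).
Current divider: I(R2) = I_total · G_k/ΣG = 11.6 × (0.1862/0.6690) = 11.6 × 0.2783 = 3.229 mA.

I ≈ 3.23 mA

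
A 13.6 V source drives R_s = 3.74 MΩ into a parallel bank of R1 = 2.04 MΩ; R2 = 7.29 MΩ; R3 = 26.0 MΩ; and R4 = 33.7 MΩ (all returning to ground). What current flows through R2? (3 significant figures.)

I ≈ 0.518 µA

Equivalent of the parallel group: R_p = 1.438 MΩ.
V_A by voltage divider: V_A = 13.6 × 1.438/(3.74 + 1.438) = 3.777 V.
I(R2) = V_A / R2 = 3.777/7.29 = 0.5180 µA.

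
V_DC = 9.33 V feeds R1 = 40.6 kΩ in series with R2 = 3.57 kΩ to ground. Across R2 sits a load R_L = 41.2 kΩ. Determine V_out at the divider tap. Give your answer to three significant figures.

V_out ≈ 0.698 V

First combine the lower leg with the load: R2 ‖ R_L = 3.285 kΩ.
Now apply the divider: V_out = 9.33 × 0.07486 = 0.6985 V.
(Unloaded it would be 0.754 V; the load pulls it down.)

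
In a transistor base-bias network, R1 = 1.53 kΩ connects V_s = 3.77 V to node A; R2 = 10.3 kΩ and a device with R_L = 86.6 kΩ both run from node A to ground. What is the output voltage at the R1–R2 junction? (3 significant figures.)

V_out ≈ 3.23 V

The load sits in parallel with R2, giving an effective lower resistance R2' = R2·R_L/(R2+R_L) = 9.205 kΩ.
Then V_out = V_s · R2'/(R1 + R2') = 3.77 × 9.205/10.74 = 3.233 V.
(Unloaded it would be 3.28 V; the load pulls it down.)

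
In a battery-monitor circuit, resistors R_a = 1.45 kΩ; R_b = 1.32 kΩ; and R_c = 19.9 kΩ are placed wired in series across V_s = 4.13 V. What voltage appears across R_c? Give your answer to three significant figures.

Total series resistance ΣR = 1.45 + 1.32 + 19.9 = 22.67 kΩ.
Voltage divider: V = V_s · (19.90 / 22.67) = 4.13 × 0.8778 = 3.625 V.

V ≈ 3.63 V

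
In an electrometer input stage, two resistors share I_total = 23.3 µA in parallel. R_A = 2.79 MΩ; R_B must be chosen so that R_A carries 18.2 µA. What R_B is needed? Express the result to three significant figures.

R_B ≈ 9.96 MΩ

The fraction through R_A equals R_B/(R_A+R_B).
18.2/23.3 = R_B/(R_A + R_B) → R_B = R_A · (0.7811)/(1 − 0.7811) = 2.79 × 3.569 = 9.956 MΩ.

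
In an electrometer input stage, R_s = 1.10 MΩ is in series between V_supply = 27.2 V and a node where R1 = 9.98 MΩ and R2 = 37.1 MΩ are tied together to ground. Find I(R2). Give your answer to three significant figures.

Equivalent of the parallel group: R_p = 7.864 MΩ.
V_A = 27.2 × 7.864/8.964 = 23.86 V.
I(R2) = V_A / R2 = 23.86/37.1 = 0.6432 µA.
(Check via current divider: I_total = 3.034 µA; share G_k/ΣG = 0.2120 → same result.)

I ≈ 0.643 µA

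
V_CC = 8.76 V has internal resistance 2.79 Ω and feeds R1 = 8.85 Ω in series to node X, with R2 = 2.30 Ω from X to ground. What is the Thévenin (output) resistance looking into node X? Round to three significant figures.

R_th ≈ 1.92 Ω

R1' = 2.79 + 8.85 = 11.64 Ω (source resistance + R1).
With V_CC suppressed (replaced by a short), R_th = R1' ‖ R2 = (11.64 × 2.30)/(11.64 + 2.30) = 1.921 Ω.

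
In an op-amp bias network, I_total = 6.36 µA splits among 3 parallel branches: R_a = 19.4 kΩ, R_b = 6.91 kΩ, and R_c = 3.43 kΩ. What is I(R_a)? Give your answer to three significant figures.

I ≈ 0.672 µA

Conductances: ΣG = 1/19.4 + 1/6.91 + 1/3.43 = 0.4878 (1/kΩ).
Current divider: I(R_a) = I_total · G_k/ΣG = 6.36 × (0.05155/0.4878) = 6.36 × 0.1057 = 0.6721 µA.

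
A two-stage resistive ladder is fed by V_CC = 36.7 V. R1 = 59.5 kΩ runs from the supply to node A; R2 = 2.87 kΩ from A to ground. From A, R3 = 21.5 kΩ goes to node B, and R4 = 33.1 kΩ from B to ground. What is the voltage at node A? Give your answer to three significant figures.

V_A ≈ 1.61 V

The second stage (R3 + R4 = 54.60 kΩ) loads node A in parallel with R2.
Effective lower resistance at A: R2 ‖ 54.60 = 2.727 kΩ.
So V_A = 36.7 × 0.04382 = 1.608 V.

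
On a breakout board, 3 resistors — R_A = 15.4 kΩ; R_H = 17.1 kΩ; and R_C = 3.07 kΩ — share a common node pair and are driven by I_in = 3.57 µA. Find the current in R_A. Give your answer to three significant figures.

Conductances: ΣG = 1/15.4 + 1/17.1 + 1/3.07 = 0.4491 (1/kΩ).
By the current-divider rule, I = I_in · G_k/ΣG = 3.57 × 0.1446 = 0.5161 µA.

I ≈ 0.516 µA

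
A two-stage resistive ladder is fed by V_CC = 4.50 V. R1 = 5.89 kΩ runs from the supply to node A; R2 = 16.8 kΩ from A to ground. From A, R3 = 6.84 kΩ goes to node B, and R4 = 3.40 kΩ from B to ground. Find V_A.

The second stage (R3 + R4 = 10.24 kΩ) loads node A in parallel with R2.
R2 ‖ (R3+R4) = 6.362 kΩ.
First divider: V_A = V_CC · 6.362/(5.89 + 6.362) = 2.337 V.

V_A ≈ 2.34 V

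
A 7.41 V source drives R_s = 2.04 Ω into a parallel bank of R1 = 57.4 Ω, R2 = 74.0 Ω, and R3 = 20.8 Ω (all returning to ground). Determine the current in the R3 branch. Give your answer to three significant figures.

Combine the parallel branches: R_p = (1/57.4 + 1/74.0 + 1/20.8)⁻¹ = 12.66 Ω.
Node voltage V_A = V_s · R_p/(R_s + R_p) = 7.41 × 0.8612 = 6.381 V.
Branch current I = V_A/R3 = 6.381/20.8 = 0.3068 A.

I ≈ 0.307 A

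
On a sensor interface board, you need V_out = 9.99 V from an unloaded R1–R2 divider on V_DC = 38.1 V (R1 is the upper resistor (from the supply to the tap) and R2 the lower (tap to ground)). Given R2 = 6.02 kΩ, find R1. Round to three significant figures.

V_out/V_DC = R2/(R1+R2) = 0.2622.
So R1 = R2 · (V_DC/V_out − 1) = 6.02 × (38.1/9.99 − 1) = 6.02 × 2.814 = 16.94 kΩ.

R1 ≈ 16.9 kΩ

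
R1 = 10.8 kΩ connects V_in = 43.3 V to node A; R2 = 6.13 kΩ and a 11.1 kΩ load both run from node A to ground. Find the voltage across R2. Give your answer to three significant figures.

V_out ≈ 11.6 V

R2 ‖ R_L = (6.13 × 11.1)/(6.13 + 11.1) = 3.949 kΩ.
Voltage divider with the loaded lower leg: V_out = 43.3 × 3.949/(10.8 + 3.949) = 43.3 × 0.2678 = 11.59 V.
(Unloaded it would be 15.7 V; the load pulls it down.)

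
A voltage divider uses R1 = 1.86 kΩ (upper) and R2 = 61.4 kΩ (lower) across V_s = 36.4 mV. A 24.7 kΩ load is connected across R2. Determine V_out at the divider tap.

First combine the lower leg with the load: R2 ‖ R_L = 17.61 kΩ.
Now apply the divider: V_out = 36.4 × 0.9045 = 32.92 mV.
(Unloaded it would be 35.3 mV; the load pulls it down.)

V_out ≈ 32.9 mV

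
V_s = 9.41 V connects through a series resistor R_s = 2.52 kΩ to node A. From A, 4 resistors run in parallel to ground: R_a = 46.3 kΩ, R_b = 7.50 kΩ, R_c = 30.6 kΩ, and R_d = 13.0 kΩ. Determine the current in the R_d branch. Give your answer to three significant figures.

Parallel bank: R_p = 1/(1/46.3 + 1/7.50 + 1/30.6 + 1/13.0) = 3.780 kΩ.
V_A = 9.41 × 3.780/6.300 = 5.646 V.
I(R_d) = V_A / R_d = 5.646/13.0 = 0.4343 mA.

I ≈ 0.434 mA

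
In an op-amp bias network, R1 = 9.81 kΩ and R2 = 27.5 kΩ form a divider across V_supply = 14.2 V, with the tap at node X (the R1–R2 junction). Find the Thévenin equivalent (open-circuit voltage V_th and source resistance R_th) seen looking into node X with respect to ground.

Open-circuit (no load on X): V_th = V_supply · R2/(R1 + R2) = 14.2 × 27.5/(9.810 + 27.5) = 10.47 V.
Zeroing V_supply shorts the top of R1 to ground, so R_th = R1 ‖ R2 = 7.231 kΩ.

V_th ≈ 10.5 V, R_th ≈ 7.23 kΩ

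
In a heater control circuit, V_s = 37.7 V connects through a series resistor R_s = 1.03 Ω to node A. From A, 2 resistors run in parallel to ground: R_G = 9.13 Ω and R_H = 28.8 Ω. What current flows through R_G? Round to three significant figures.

I ≈ 3.60 A

Combine the parallel branches: R_p = (1/9.13 + 1/28.8)⁻¹ = 6.932 Ω.
V_A = 37.7 × 6.932/7.962 = 32.82 V.
Branch current I = V_A/R_G = 32.82/9.13 = 3.595 A.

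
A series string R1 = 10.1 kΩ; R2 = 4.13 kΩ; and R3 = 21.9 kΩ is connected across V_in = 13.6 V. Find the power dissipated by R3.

The common current is I = 13.6/36.13 = 0.3764 mA.
P(R3) = I²·R3 = (0.3764)² × 21.9 = 3.103 mW.

P ≈ 3.10 mW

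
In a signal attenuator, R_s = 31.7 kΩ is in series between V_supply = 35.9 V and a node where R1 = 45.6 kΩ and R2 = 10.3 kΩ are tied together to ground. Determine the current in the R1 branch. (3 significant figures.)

Equivalent of the parallel group: R_p = 8.402 kΩ.
V_A = 35.9 × 8.402/40.10 = 7.522 V.
I(R1) = V_A / R1 = 7.522/45.6 = 0.1649 mA.

I ≈ 0.165 mA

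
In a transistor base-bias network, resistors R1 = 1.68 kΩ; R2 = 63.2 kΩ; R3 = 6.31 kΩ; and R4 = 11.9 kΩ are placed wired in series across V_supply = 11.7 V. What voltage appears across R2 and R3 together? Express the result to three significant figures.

Total series resistance ΣR = 1.68 + 63.2 + 6.31 + 11.9 = 83.09 kΩ.
R_{R2..R3} = 63.2 + 6.31 = 69.51 kΩ.
Voltage divider: V = V_supply · (69.51 / 83.09) = 11.7 × 0.8366 = 9.788 V.

V ≈ 9.79 V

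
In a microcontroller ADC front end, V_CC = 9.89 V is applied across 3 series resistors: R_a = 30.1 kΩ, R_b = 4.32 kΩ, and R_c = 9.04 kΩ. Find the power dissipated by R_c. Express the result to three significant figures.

P ≈ 0.468 mW

ΣR = 43.46 kΩ → I = 9.89/43.46 = 0.2276 mA.
P(R_c) = I²·R_c = (0.2276)² × 9.04 = 0.4681 mW.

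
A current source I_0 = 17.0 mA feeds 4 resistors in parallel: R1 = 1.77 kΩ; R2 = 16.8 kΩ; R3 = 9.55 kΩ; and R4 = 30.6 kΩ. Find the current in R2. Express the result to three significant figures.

Total conductance ΣG = 1/1.77 + 1/16.8 + 1/9.55 + 1/30.6 = 0.7619 (units of 1/kΩ).
Current divider: I(R2) = I_0 · G_k/ΣG = 17.0 × (0.05952/0.7619) = 17.0 × 0.07813 = 1.328 mA.

I ≈ 1.33 mA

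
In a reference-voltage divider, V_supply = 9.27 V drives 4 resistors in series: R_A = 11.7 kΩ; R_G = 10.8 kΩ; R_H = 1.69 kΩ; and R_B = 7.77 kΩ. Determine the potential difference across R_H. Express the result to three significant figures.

V ≈ 0.490 V

Series total: ΣR = 11.7 + 10.8 + 1.69 + 7.77 = 31.96 kΩ.
Voltage divider: V = V_supply · (1.690 / 31.96) = 9.27 × 0.05288 = 0.4902 V.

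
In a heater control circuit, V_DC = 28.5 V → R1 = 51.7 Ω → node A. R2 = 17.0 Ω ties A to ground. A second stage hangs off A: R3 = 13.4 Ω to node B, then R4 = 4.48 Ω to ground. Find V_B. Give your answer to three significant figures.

Node A sees R2 in parallel with the series input of stage 2, R3 + R4 = 17.88 Ω.
R2 ‖ (R3+R4) = 8.714 Ω.
V_A = 28.5 × 8.714/(51.7 + 8.714) = 4.111 V.
Then the unloaded second divider: V_B = V_A × R4/(R3+R4) = 4.111 × 0.2506 = 1.030 V.

V_B ≈ 1.03 V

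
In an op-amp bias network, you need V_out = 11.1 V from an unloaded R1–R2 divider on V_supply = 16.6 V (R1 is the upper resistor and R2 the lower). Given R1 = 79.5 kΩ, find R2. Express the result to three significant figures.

Required fraction k = V_out/V_supply = 0.6687.
R2 = R1 · 0.6687/(1 − 0.6687) = 160.4 kΩ.

R2 ≈ 160 kΩ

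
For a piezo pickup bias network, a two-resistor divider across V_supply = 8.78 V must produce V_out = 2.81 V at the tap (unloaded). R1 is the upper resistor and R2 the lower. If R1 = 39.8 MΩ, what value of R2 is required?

V_out/V_supply = R2/(R1+R2) = 0.3200.
R2 = R1 · 0.3200/(1 − 0.3200) = 18.73 MΩ.

R2 ≈ 18.7 MΩ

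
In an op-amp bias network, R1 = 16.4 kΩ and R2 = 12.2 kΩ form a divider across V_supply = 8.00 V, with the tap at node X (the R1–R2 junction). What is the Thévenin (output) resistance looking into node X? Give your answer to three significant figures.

R_th ≈ 7.00 kΩ

With V_supply suppressed (replaced by a short), R_th = R1 ‖ R2 = (16.40 × 12.2)/(16.40 + 12.2) = 6.996 kΩ.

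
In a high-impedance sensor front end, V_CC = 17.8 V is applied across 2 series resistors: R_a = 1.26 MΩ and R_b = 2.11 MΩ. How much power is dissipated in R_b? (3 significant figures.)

P ≈ 58.9 µW

ΣR = 3.370 MΩ → I = 17.8/3.370 = 5.282 µA.
V(R_b) = I·R = 11.14 V; P = V·I = 11.14 × 5.282 = 58.87 µW.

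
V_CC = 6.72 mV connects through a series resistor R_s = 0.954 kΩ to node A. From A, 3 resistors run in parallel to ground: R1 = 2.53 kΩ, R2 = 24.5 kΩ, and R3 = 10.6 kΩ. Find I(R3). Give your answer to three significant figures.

I ≈ 0.421 µA

Parallel bank: R_p = 1/(1/2.53 + 1/24.5 + 1/10.6) = 1.885 kΩ.
V_A by voltage divider: V_A = 6.72 × 1.885/(0.954 + 1.885) = 4.462 mV.
I(R3) = V_A / R3 = 4.462/10.6 = 0.4210 µA.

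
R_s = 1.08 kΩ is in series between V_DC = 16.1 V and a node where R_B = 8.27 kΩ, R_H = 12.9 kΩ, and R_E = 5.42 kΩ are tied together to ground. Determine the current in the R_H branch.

I ≈ 0.883 mA

Combine the parallel branches: R_p = (1/8.27 + 1/12.9 + 1/5.42)⁻¹ = 2.611 kΩ.
V_A = 16.1 × 2.611/3.691 = 11.39 V.
Branch current I = V_A/R_H = 11.39/12.9 = 0.8829 mA.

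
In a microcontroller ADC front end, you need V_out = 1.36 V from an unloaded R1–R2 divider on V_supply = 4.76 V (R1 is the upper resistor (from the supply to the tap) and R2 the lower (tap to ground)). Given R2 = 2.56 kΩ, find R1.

Required fraction k = V_out/V_supply = 0.2857.
Rearranging, R1 = R2·(1−k)/k = 2.56 × 2.500 = 6.400 kΩ.

R1 ≈ 6.40 kΩ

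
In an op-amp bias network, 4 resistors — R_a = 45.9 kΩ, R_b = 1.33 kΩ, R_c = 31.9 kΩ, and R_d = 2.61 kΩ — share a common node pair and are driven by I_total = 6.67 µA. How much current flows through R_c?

I ≈ 0.176 µA

Conductances: ΣG = 1/45.9 + 1/1.33 + 1/31.9 + 1/2.61 = 1.188 (1/kΩ).
Current divider: I(R_c) = I_total · G_k/ΣG = 6.67 × (0.03135/1.188) = 6.67 × 0.02638 = 0.1760 µA.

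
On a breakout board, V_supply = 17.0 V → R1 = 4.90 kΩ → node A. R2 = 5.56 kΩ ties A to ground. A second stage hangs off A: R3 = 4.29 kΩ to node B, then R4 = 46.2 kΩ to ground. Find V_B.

The second stage (R3 + R4 = 50.49 kΩ) loads node A in parallel with R2.
R2 ‖ (R3+R4) = 5.008 kΩ.
First divider: V_A = V_supply · 5.008/(4.90 + 5.008) = 8.593 V.
Then the unloaded second divider: V_B = V_A × R4/(R3+R4) = 8.593 × 0.9150 = 7.863 V.

V_B ≈ 7.86 V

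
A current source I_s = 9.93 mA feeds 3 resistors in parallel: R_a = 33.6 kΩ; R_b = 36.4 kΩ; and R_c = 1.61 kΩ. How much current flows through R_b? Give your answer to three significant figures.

I ≈ 0.402 mA

Conductances: ΣG = 1/33.6 + 1/36.4 + 1/1.61 = 0.6784 (1/kΩ).
R_b takes the fraction G_k/ΣG = 0.02747/0.6784 = 0.04050, so I = 9.93 × 0.04050 = 0.4022 mA.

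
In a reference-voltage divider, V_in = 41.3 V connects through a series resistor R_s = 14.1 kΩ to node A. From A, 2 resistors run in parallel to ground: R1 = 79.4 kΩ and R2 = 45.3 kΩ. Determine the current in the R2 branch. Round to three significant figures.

I ≈ 0.612 mA

Equivalent of the parallel group: R_p = 28.84 kΩ.
Node voltage V_A = V_in · R_p/(R_s + R_p) = 41.3 × 0.6717 = 27.74 V.
Branch current I = V_A/R2 = 27.74/45.3 = 0.6124 mA.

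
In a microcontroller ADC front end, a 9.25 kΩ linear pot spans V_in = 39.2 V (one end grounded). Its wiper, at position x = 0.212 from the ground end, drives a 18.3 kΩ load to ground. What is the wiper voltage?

V_out ≈ 7.66 V

Split the track: R_lower = x·R_p = 1.961 kΩ, R_upper = (1−x)·R_p = 7.289 kΩ.
(x·R_p) ‖ R_L = 1.771 kΩ.
Loaded-divider output: V_out = 39.2 × 0.1955 = 7.663 V.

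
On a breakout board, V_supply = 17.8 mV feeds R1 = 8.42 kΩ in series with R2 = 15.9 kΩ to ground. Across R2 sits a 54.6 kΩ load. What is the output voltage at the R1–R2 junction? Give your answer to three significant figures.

The load sits in parallel with R2, giving an effective lower resistance R2' = R2·R_L/(R2+R_L) = 12.31 kΩ.
Voltage divider with the loaded lower leg: V_out = 17.8 × 12.31/(8.42 + 12.31) = 17.8 × 0.5939 = 10.57 mV.
(Unloaded it would be 11.6 mV; the load pulls it down.)

V_out ≈ 10.6 mV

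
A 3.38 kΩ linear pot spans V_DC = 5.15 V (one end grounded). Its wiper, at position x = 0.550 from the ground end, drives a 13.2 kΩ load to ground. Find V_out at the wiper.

Split the track: R_lower = x·R_p = 1.859 kΩ, R_upper = (1−x)·R_p = 1.521 kΩ.
(x·R_p) ‖ R_L = 1.630 kΩ.
Loaded-divider output: V_out = 5.15 × 0.5172 = 2.664 V.
(Unloaded: V_out = x·V_DC = 2.83 V.)

V_out ≈ 2.66 V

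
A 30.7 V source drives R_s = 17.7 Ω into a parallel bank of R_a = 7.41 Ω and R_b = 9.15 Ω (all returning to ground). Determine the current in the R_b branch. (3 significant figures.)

I ≈ 0.630 A

Equivalent of the parallel group: R_p = 4.094 Ω.
V_A = 30.7 × 4.094/21.79 = 5.767 V.
I(R_b) = V_A / R_b = 5.767/9.15 = 0.6303 A.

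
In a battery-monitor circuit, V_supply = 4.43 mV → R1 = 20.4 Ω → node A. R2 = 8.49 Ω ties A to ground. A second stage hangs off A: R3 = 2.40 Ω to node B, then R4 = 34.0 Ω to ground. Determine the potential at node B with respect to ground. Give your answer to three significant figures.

V_B ≈ 1.04 mV

Looking into the second stage from A: R3 + R4 = 36.40 Ω appears in parallel with R2.
R2 ‖ (R3+R4) = 6.884 Ω.
First divider: V_A = V_supply · 6.884/(20.4 + 6.884) = 1.118 mV.
Then the unloaded second divider: V_B = V_A × R4/(R3+R4) = 1.118 × 0.9341 = 1.044 mV.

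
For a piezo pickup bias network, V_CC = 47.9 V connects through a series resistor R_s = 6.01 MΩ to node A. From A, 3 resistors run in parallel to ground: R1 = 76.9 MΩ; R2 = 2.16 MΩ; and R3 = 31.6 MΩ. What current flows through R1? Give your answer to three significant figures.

Combine the parallel branches: R_p = (1/76.9 + 1/2.16 + 1/31.6)⁻¹ = 1.970 MΩ.
V_A = 47.9 × 1.970/7.980 = 11.82 V.
I(R1) = V_A / R1 = 11.82/76.9 = 0.1538 µA.

I ≈ 0.154 µA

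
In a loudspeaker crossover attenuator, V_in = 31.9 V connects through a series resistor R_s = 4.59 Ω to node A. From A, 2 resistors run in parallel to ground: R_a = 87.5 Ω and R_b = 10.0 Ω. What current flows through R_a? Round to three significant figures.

I ≈ 0.241 A

Combine the parallel branches: R_p = (1/87.5 + 1/10.0)⁻¹ = 8.974 Ω.
V_A by voltage divider: V_A = 31.9 × 8.974/(4.59 + 8.974) = 21.11 V.
I(R_a) = V_A / R_a = 21.11/87.5 = 0.2412 A.
(Check via current divider: I_total = 2.352 A; share G_k/ΣG = 0.1026 → same result.)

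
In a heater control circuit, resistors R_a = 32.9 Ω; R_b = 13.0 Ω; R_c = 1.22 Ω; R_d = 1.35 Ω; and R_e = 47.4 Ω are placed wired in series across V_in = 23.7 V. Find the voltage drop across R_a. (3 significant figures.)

V ≈ 8.13 V

Series total: ΣR = 32.9 + 13.0 + 1.22 + 1.35 + 47.4 = 95.87 Ω.
By the voltage-divider rule, V = 23.7 × 32.90/95.87 = 8.133 V.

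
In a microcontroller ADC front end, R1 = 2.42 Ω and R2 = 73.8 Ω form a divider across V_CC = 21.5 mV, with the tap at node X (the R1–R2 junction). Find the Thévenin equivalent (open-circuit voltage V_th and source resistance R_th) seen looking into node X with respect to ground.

V_th ≈ 20.8 mV, R_th ≈ 2.34 Ω

V_th is the unloaded tap voltage: V_CC · R2/(R1+R2) = 21.5 × 0.9682 = 20.82 mV.
Looking into X with the source shorted: R_th = R1·R2/(R1+R2) = 2.420 × 73.8/76.22 = 2.343 Ω.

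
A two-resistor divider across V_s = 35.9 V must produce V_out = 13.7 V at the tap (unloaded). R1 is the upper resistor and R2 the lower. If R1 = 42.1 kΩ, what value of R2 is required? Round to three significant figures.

The divider ratio is R2/(R1+R2) = 13.7/35.9 = 0.3816.
So R2 = R1 · V_out/(V_s − V_out) = 42.1 × 13.7/(35.9 − 13.7) = 42.1 × 0.6171 = 25.98 kΩ.

R2 ≈ 26.0 kΩ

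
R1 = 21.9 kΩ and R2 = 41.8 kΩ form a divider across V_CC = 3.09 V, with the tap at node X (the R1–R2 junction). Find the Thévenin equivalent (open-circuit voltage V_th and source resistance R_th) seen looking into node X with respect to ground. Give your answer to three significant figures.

V_th ≈ 2.03 V, R_th ≈ 14.4 kΩ

With X open, the divider is unloaded: V_th = 3.09 × 41.8/63.70 = 2.028 V.
Zeroing V_CC shorts the top of R1 to ground, so R_th = R1 ‖ R2 = 14.37 kΩ.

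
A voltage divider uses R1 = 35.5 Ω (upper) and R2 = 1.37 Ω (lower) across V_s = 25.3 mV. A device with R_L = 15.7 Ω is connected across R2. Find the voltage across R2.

V_out ≈ 0.867 mV

First combine the lower leg with the load: R2 ‖ R_L = 1.260 Ω.
Now apply the divider: V_out = 25.3 × 0.03428 = 0.8672 mV.
(Unloaded it would be 0.940 mV; the load pulls it down.)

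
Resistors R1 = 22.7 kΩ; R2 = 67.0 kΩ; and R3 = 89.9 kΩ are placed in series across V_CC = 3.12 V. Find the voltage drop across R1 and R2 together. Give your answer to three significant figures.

Total series resistance ΣR = 22.7 + 67.0 + 89.9 = 179.6 kΩ.
R_{R1..R2} = 22.7 + 67.0 = 89.70 kΩ.
Voltage divider: V = V_CC · (89.70 / 179.6) = 3.12 × 0.4994 = 1.558 V.

V ≈ 1.56 V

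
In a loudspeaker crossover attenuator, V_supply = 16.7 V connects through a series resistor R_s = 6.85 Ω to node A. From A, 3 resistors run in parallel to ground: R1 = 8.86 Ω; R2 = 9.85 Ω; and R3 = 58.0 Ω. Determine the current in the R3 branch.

Parallel bank: R_p = 1/(1/8.86 + 1/9.85 + 1/58.0) = 4.317 Ω.
Node voltage V_A = V_supply · R_p/(R_s + R_p) = 16.7 × 0.3866 = 6.456 V.
Branch current I = V_A/R3 = 6.456/58.0 = 0.1113 A.

I ≈ 0.111 A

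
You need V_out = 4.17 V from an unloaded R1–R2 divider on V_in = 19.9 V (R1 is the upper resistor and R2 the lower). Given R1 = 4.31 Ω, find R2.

The divider ratio is R2/(R1+R2) = 4.17/19.9 = 0.2095.
R2 = R1 · 0.2095/(1 − 0.2095) = 1.143 Ω.

R2 ≈ 1.14 Ω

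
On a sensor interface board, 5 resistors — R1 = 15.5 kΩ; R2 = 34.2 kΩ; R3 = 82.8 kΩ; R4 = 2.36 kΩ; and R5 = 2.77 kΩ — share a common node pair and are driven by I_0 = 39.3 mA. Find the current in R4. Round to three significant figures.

I ≈ 18.7 mA

Conductances: ΣG = 1/15.5 + 1/34.2 + 1/82.8 + 1/2.36 + 1/2.77 = 0.8906 (1/kΩ).
R4 takes the fraction G_k/ΣG = 0.4237/0.8906 = 0.4758, so I = 39.3 × 0.4758 = 18.70 mA.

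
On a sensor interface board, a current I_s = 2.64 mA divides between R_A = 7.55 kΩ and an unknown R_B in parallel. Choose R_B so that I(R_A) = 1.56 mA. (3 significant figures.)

R_B ≈ 10.9 kΩ

Two-branch current divider: I_A = I_s · R_B/(R_A + R_B).
1.56/2.64 = R_B/(R_A + R_B) → R_B = R_A · (0.5909)/(1 − 0.5909) = 7.55 × 1.444 = 10.91 kΩ.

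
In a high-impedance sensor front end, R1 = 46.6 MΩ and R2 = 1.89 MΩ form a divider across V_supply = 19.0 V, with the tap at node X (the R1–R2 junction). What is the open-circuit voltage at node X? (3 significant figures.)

Open-circuit (no load on X): V_th = V_supply · R2/(R1 + R2) = 19.0 × 1.89/(46.60 + 1.89) = 0.7406 V.

V_th ≈ 0.741 V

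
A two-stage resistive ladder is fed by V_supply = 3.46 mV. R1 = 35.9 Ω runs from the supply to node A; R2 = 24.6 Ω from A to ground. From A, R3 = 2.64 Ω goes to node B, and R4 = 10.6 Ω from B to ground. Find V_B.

Node A sees R2 in parallel with the series input of stage 2, R3 + R4 = 13.24 Ω.
R2 ‖ (R3+R4) = 8.607 Ω.
So V_A = 3.46 × 0.1934 = 0.6691 mV.
Then the unloaded second divider: V_B = V_A × R4/(R3+R4) = 0.6691 × 0.8006 = 0.5357 mV.

V_B ≈ 0.536 mV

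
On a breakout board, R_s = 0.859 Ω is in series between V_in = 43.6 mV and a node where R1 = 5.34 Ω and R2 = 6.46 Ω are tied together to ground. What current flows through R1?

Combine the parallel branches: R_p = (1/5.34 + 1/6.46)⁻¹ = 2.923 Ω.
V_A by voltage divider: V_A = 43.6 × 2.923/(0.859 + 2.923) = 33.70 mV.
I(R1) = V_A / R1 = 33.70/5.34 = 6.311 mA.

I ≈ 6.31 mA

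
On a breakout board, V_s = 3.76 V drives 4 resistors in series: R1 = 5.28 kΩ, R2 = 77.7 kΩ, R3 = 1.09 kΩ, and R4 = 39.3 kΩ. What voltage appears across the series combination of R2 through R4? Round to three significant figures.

V ≈ 3.60 V

Series total: ΣR = 5.28 + 77.7 + 1.09 + 39.3 = 123.4 kΩ.
R_{R2..R4} = 77.7 + 1.09 + 39.3 = 118.1 kΩ.
Voltage divider: V = V_s · (118.1 / 123.4) = 3.76 × 0.9572 = 3.599 V.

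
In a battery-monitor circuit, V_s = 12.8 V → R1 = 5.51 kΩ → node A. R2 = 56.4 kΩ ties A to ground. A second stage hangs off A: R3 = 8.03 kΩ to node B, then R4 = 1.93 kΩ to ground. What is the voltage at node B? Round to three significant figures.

V_B ≈ 1.50 V

Node A sees R2 in parallel with the series input of stage 2, R3 + R4 = 9.960 kΩ.
Effective lower resistance at A: R2 ‖ 9.960 = 8.465 kΩ.
V_A = 12.8 × 8.465/(5.51 + 8.465) = 7.753 V.
Stage 2 is unloaded, so V_B = V_A · R4/(R3+R4) = 7.753 × 1.93/9.960 = 1.502 V.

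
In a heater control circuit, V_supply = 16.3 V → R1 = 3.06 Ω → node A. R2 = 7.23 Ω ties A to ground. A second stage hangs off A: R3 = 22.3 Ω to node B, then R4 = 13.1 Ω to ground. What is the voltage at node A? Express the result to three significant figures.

Looking into the second stage from A: R3 + R4 = 35.40 Ω appears in parallel with R2.
Effective lower resistance at A: R2 ‖ 35.40 = 6.004 Ω.
So V_A = 16.3 × 0.6624 = 10.80 V.

V_A ≈ 10.8 V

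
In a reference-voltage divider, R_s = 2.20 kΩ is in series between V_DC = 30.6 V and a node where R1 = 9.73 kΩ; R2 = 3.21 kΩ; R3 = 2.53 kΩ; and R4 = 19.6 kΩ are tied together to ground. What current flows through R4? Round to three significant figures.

Equivalent of the parallel group: R_p = 1.162 kΩ.
Node voltage V_A = V_DC · R_p/(R_s + R_p) = 30.6 × 0.3456 = 10.58 V.
I(R4) = V_A / R4 = 10.58/19.6 = 0.5396 mA.
(Check via current divider: I_total = 9.102 mA; share G_k/ΣG = 0.05929 → same result.)

I ≈ 0.540 mA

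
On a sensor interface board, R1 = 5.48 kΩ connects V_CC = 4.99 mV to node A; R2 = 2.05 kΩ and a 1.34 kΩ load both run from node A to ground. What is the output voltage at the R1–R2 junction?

V_out ≈ 0.643 mV

R2 ‖ R_L = (2.05 × 1.34)/(2.05 + 1.34) = 0.8103 kΩ.
Voltage divider with the loaded lower leg: V_out = 4.99 × 0.8103/(5.48 + 0.8103) = 4.99 × 0.1288 = 0.6428 mV.
(Unloaded it would be 1.36 mV; the load pulls it down.)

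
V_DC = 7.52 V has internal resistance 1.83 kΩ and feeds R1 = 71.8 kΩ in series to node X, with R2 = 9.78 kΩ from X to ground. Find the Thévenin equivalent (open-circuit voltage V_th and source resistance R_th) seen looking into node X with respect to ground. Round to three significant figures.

V_th ≈ 0.882 V, R_th ≈ 8.63 kΩ

R1' = 1.83 + 71.8 = 73.63 kΩ (source resistance + R1).
Open-circuit (no load on X): V_th = V_DC · R2/(R1' + R2) = 7.52 × 9.78/(73.63 + 9.78) = 0.8817 V.
With V_DC suppressed (replaced by a short), R_th = R1' ‖ R2 = (73.63 × 9.78)/(73.63 + 9.78) = 8.633 kΩ.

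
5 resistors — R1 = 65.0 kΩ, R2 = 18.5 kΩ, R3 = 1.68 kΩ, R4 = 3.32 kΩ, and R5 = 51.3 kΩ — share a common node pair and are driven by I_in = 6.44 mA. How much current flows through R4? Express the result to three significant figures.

I ≈ 1.97 mA

Conductances: ΣG = 1/65.0 + 1/18.5 + 1/1.68 + 1/3.32 + 1/51.3 = 0.9854 (1/kΩ).
By the current-divider rule, I = I_in · G_k/ΣG = 6.44 × 0.3057 = 1.969 mA.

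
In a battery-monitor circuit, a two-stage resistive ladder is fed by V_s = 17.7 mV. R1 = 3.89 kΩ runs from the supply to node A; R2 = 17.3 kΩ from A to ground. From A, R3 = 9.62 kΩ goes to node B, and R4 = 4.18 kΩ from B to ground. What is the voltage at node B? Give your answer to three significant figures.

V_B ≈ 3.56 mV

The second stage (R3 + R4 = 13.80 kΩ) loads node A in parallel with R2.
Effective lower resistance at A: R2 ‖ 13.80 = 7.677 kΩ.
V_A = 17.7 × 7.677/(3.89 + 7.677) = 11.75 mV.
Stage 2 is unloaded, so V_B = V_A · R4/(R3+R4) = 11.75 × 4.18/13.80 = 3.558 mV.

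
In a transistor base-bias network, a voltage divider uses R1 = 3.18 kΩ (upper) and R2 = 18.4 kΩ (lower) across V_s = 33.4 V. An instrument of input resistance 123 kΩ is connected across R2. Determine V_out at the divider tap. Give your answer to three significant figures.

V_out ≈ 27.9 V

R2 ‖ R_L = (18.4 × 123)/(18.4 + 123) = 16.01 kΩ.
Voltage divider with the loaded lower leg: V_out = 33.4 × 16.01/(3.18 + 16.01) = 33.4 × 0.8343 = 27.86 V.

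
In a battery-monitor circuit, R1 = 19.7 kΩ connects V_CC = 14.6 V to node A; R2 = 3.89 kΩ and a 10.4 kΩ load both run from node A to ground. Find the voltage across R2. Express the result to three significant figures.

R2 ‖ R_L = (3.89 × 10.4)/(3.89 + 10.4) = 2.831 kΩ.
Voltage divider with the loaded lower leg: V_out = 14.6 × 2.831/(19.7 + 2.831) = 14.6 × 0.1257 = 1.835 V.
(Unloaded it would be 2.41 V; the load pulls it down.)

V_out ≈ 1.83 V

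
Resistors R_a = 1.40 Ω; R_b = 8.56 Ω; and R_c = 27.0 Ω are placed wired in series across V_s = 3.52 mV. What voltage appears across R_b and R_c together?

V ≈ 3.39 mV

Total series resistance ΣR = 1.40 + 8.56 + 27.0 = 36.96 Ω.
R_{R_b..R_c} = 8.56 + 27.0 = 35.56 Ω.
By the voltage-divider rule, V = 3.52 × 35.56/36.96 = 3.387 mV.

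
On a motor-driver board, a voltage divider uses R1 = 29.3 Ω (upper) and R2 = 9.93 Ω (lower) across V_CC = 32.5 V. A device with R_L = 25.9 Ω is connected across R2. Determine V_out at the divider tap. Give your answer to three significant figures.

V_out ≈ 6.40 V

R2 ‖ R_L = (9.93 × 25.9)/(9.93 + 25.9) = 7.178 Ω.
Then V_out = V_CC · R2'/(R1 + R2') = 32.5 × 7.178/36.48 = 6.395 V.
(Unloaded it would be 8.23 V; the load pulls it down.)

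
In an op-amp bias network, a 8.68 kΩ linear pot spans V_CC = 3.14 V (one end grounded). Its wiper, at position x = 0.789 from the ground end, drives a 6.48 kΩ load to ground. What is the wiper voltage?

V_out ≈ 2.03 V

The pot divides into 1.831 kΩ above the wiper and 6.849 kΩ below.
(x·R_p) ‖ R_L = 3.330 kΩ.
Then V_out = V_CC · 3.330/(1.831 + 3.330) = 2.026 V.
(Unloaded: V_out = x·V_CC = 2.48 V.)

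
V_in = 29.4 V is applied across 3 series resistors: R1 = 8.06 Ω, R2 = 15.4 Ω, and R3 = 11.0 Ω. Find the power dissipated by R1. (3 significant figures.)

P ≈ 5.87 W

The common current is I = 29.4/34.46 = 0.8532 A.
P = I²R = 0.7279 × 8.06 = 5.867 W.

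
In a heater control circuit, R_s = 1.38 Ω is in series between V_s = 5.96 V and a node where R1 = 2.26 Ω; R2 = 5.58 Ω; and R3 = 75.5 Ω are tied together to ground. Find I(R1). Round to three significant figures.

Parallel bank: R_p = 1/(1/2.26 + 1/5.58 + 1/75.5) = 1.575 Ω.
V_A = 5.96 × 1.575/2.955 = 3.177 V.
I(R1) = V_A / R1 = 3.177/2.26 = 1.406 A.

I ≈ 1.41 A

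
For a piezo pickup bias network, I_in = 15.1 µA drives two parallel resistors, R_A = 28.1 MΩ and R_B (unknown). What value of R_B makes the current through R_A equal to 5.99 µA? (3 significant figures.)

Two-branch current divider: I_A = I_in · R_B/(R_A + R_B).
5.99/15.1 = R_B/(R_A + R_B) → R_B = R_A · (0.3967)/(1 − 0.3967) = 28.1 × 0.6575 = 18.48 MΩ.

R_B ≈ 18.5 MΩ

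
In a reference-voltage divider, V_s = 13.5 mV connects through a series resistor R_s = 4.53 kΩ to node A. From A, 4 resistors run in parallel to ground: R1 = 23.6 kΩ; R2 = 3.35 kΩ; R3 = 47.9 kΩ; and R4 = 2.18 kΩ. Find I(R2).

I ≈ 0.854 µA

Combine the parallel branches: R_p = (1/23.6 + 1/3.35 + 1/47.9 + 1/2.18)⁻¹ = 1.219 kΩ.
V_A by voltage divider: V_A = 13.5 × 1.219/(4.53 + 1.219) = 2.862 mV.
I(R2) = V_A / R2 = 2.862/3.35 = 0.8544 µA.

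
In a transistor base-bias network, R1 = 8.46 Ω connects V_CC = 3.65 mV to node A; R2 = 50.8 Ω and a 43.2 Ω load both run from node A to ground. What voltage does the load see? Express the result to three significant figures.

First combine the lower leg with the load: R2 ‖ R_L = 23.35 Ω.
Voltage divider with the loaded lower leg: V_out = 3.65 × 23.35/(8.46 + 23.35) = 3.65 × 0.7340 = 2.679 mV.

V_out ≈ 2.68 mV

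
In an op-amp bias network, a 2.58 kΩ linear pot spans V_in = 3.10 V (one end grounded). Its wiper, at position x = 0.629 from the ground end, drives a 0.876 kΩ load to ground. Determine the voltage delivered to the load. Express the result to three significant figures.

V_out ≈ 1.16 V

The pot divides into 0.9572 kΩ above the wiper and 1.623 kΩ below.
(x·R_p) ‖ R_L = 0.5689 kΩ.
V_out = 3.10 × 0.5689/(0.9572 + 0.5689) = 1.156 V.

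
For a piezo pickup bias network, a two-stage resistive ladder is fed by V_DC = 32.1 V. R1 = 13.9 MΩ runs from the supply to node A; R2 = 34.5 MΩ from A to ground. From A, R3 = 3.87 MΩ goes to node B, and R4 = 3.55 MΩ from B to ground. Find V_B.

V_B ≈ 4.69 V

Looking into the second stage from A: R3 + R4 = 7.420 MΩ appears in parallel with R2.
R2 ‖ (R3+R4) = 6.107 MΩ.
First divider: V_A = V_DC · 6.107/(13.9 + 6.107) = 9.798 V.
Then the unloaded second divider: V_B = V_A × R4/(R3+R4) = 9.798 × 0.4784 = 4.688 V.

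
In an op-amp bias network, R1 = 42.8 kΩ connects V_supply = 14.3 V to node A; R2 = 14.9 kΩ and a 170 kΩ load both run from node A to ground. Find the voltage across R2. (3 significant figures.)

V_out ≈ 3.47 V

R2 ‖ R_L = (14.9 × 170)/(14.9 + 170) = 13.70 kΩ.
Voltage divider with the loaded lower leg: V_out = 14.3 × 13.70/(42.8 + 13.70) = 14.3 × 0.2425 = 3.467 V.
(Unloaded it would be 3.69 V; the load pulls it down.)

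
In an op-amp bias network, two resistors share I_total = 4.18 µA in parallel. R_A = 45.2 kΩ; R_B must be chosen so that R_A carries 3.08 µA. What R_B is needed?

In a two-way split, I_A/I_total = R_B/(R_A + R_B).
With f = 0.7368, R_B = R_A · f/(1−f) = 45.2 × 2.800 = 126.6 kΩ.

R_B ≈ 127 kΩ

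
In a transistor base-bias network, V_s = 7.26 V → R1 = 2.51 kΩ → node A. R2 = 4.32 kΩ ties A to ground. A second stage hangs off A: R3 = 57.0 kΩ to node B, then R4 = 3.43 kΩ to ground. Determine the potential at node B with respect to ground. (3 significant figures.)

Looking into the second stage from A: R3 + R4 = 60.43 kΩ appears in parallel with R2.
Effective lower resistance at A: R2 ‖ 60.43 = 4.032 kΩ.
V_A = 7.26 × 4.032/(2.51 + 4.032) = 4.474 V.
Stage 2 is unloaded, so V_B = V_A · R4/(R3+R4) = 4.474 × 3.43/60.43 = 0.2540 V.

V_B ≈ 0.254 V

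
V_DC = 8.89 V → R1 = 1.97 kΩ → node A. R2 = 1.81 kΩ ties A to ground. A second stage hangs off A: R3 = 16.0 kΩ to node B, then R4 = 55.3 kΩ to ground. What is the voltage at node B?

V_B ≈ 3.26 V

The second stage (R3 + R4 = 71.30 kΩ) loads node A in parallel with R2.
R2 ‖ (R3+R4) = 1.765 kΩ.
First divider: V_A = V_DC · 1.765/(1.97 + 1.765) = 4.201 V.
Stage 2 is unloaded, so V_B = V_A · R4/(R3+R4) = 4.201 × 55.3/71.30 = 3.258 V.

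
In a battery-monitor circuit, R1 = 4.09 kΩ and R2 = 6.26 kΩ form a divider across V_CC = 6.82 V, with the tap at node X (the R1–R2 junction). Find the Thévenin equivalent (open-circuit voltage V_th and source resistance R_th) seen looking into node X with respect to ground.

V_th ≈ 4.12 V, R_th ≈ 2.47 kΩ

Open-circuit (no load on X): V_th = V_CC · R2/(R1 + R2) = 6.82 × 6.26/(4.090 + 6.26) = 4.125 V.
Zeroing V_CC shorts the top of R1 to ground, so R_th = R1 ‖ R2 = 2.474 kΩ.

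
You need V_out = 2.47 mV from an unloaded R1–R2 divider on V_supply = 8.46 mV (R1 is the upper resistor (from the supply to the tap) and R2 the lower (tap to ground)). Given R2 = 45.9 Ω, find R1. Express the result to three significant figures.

The divider ratio is R2/(R1+R2) = 2.47/8.46 = 0.2920.
So R1 = R2 · (V_supply/V_out − 1) = 45.9 × (8.46/2.47 − 1) = 45.9 × 2.425 = 111.3 Ω.

R1 ≈ 111 Ω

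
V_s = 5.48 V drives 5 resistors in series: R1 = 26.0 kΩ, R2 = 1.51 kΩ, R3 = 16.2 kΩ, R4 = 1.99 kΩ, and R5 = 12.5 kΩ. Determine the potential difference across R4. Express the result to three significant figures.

Series total: ΣR = 26.0 + 1.51 + 16.2 + 1.99 + 12.5 = 58.20 kΩ.
V = V_s · R/ΣR = 5.48 × 0.03419 = 0.1874 V.

V ≈ 0.187 V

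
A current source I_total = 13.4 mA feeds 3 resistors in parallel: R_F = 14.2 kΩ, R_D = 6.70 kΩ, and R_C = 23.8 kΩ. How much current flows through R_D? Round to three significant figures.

I ≈ 7.64 mA

Total conductance ΣG = 1/14.2 + 1/6.70 + 1/23.8 = 0.2617 (units of 1/kΩ).
R_D takes the fraction G_k/ΣG = 0.1493/0.2617 = 0.5703, so I = 13.4 × 0.5703 = 7.643 mA.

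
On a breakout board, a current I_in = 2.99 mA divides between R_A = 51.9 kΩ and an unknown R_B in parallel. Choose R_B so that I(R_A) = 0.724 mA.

In a two-way split, I_A/I_in = R_B/(R_A + R_B).
With f = 0.2421, R_B = R_A · f/(1−f) = 51.9 × 0.3195 = 16.58 kΩ.

R_B ≈ 16.6 kΩ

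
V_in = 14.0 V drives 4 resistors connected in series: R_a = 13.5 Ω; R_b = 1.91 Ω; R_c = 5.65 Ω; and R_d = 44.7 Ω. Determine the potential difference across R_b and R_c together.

Series total: ΣR = 13.5 + 1.91 + 5.65 + 44.7 = 65.76 Ω.
R_{R_b..R_c} = 1.91 + 5.65 = 7.560 Ω.
By the voltage-divider rule, V = 14.0 × 7.560/65.76 = 1.609 V.

V ≈ 1.61 V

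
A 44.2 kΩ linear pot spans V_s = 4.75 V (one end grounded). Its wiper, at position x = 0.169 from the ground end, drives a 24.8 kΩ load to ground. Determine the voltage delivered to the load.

V_out ≈ 0.642 V

The pot divides into 36.73 kΩ above the wiper and 7.470 kΩ below.
R_L loads the lower segment: effective lower R = 5.741 kΩ.
Then V_out = V_s · 5.741/(36.73 + 5.741) = 0.6420 V.
(Unloaded: V_out = x·V_s = 0.803 V.)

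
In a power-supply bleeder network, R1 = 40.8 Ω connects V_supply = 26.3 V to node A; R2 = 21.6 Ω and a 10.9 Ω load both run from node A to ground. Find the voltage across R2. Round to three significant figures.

V_out ≈ 3.97 V

R2 ‖ R_L = (21.6 × 10.9)/(21.6 + 10.9) = 7.244 Ω.
Then V_out = V_supply · R2'/(R1 + R2') = 26.3 × 7.244/48.04 = 3.966 V.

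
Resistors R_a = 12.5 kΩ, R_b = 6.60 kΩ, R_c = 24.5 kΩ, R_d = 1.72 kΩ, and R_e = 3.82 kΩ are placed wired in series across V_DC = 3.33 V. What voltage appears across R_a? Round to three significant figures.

ΣR = 12.5 + 6.60 + 24.5 + 1.72 + 3.82 = 49.14 kΩ.
V = V_DC · R/ΣR = 3.33 × 0.2544 = 0.8471 V.

V ≈ 0.847 V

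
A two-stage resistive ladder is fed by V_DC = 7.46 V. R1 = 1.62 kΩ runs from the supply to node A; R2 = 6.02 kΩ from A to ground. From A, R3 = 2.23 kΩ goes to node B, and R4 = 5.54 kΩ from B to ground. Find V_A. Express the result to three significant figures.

V_A ≈ 5.05 V

The second stage (R3 + R4 = 7.770 kΩ) loads node A in parallel with R2.
Effective lower resistance at A: R2 ‖ 7.770 = 3.392 kΩ.
So V_A = 7.46 × 0.6768 = 5.049 V.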